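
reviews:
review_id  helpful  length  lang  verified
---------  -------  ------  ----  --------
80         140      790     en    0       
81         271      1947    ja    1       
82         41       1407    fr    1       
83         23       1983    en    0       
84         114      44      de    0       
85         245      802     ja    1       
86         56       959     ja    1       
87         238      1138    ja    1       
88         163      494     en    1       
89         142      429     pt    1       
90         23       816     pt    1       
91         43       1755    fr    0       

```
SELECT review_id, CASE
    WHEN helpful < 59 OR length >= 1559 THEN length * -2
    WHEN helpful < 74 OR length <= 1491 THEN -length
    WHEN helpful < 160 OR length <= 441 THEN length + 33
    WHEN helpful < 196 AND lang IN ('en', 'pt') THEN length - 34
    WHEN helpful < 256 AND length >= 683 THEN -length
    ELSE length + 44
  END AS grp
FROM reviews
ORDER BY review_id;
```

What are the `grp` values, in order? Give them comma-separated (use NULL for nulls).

review_id=80: helpful < 74 OR length <= 1491 → -790
review_id=81: helpful < 59 OR length >= 1559 → -3894
review_id=82: helpful < 59 OR length >= 1559 → -2814
review_id=83: helpful < 59 OR length >= 1559 → -3966
review_id=84: helpful < 74 OR length <= 1491 → -44
review_id=85: helpful < 74 OR length <= 1491 → -802
review_id=86: helpful < 59 OR length >= 1559 → -1918
review_id=87: helpful < 74 OR length <= 1491 → -1138
review_id=88: helpful < 74 OR length <= 1491 → -494
review_id=89: helpful < 74 OR length <= 1491 → -429
review_id=90: helpful < 59 OR length >= 1559 → -1632
review_id=91: helpful < 59 OR length >= 1559 → -3510

-790, -3894, -2814, -3966, -44, -802, -1918, -1138, -494, -429, -1632, -3510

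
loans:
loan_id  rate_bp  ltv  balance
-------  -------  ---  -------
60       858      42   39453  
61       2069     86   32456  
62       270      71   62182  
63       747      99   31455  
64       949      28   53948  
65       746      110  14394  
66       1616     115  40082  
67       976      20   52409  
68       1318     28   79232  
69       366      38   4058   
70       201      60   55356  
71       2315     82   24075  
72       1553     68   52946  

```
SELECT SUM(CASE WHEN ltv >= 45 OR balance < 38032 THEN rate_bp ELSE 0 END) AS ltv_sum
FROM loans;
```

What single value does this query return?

9883

loan_id=60: ✗
loan_id=61: ✓ → 2069
loan_id=62: ✓ → 270
loan_id=63: ✓ → 747
loan_id=64: ✗
loan_id=65: ✓ → 746
loan_id=66: ✓ → 1616
loan_id=67: ✗
loan_id=68: ✗
loan_id=69: ✓ → 366
loan_id=70: ✓ → 201
loan_id=71: ✓ → 2315
loan_id=72: ✓ → 1553
ltv_sum = 2069 + 270 + 747 + 746 + 1616 + 366 + 201 + 2315 + 1553 = 9883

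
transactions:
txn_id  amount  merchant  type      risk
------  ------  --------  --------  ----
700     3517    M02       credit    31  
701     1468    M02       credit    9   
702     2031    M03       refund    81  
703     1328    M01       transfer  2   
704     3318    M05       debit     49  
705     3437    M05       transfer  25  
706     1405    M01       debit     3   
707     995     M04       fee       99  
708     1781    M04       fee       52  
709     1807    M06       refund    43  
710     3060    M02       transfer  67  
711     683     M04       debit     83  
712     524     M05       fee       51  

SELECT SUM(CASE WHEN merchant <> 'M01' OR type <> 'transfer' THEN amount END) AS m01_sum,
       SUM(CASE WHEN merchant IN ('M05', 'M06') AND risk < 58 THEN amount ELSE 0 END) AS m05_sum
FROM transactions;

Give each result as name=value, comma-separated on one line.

[m01_sum: merchant <> 'M01' OR type <> 'transfer']
txn_id=700: ✓ → 3517
txn_id=701: ✓ → 1468
txn_id=702: ✓ → 2031
txn_id=703: ✗
txn_id=704: ✓ → 3318
txn_id=705: ✓ → 3437
txn_id=706: ✓ → 1405
txn_id=707: ✓ → 995
txn_id=708: ✓ → 1781
txn_id=709: ✓ → 1807
txn_id=710: ✓ → 3060
txn_id=711: ✓ → 683
txn_id=712: ✓ → 524
m01_sum = 3517 + 1468 + 2031 + 3318 + 3437 + 1405 + 995 + 1781 + 1807 + 3060 + 683 + 524 = 24026
—
[m05_sum: merchant IN ('M05', 'M06') AND risk < 58]
txn_id=700: ✗
txn_id=701: ✗
txn_id=702: ✗
txn_id=703: ✗
txn_id=704: ✓ → 3318
txn_id=705: ✓ → 3437
txn_id=706: ✗
txn_id=707: ✗
txn_id=708: ✗
txn_id=709: ✓ → 1807
txn_id=710: ✗
txn_id=711: ✗
txn_id=712: ✓ → 524
m05_sum = 3318 + 3437 + 1807 + 524 = 9086

m01_sum=24026, m05_sum=9086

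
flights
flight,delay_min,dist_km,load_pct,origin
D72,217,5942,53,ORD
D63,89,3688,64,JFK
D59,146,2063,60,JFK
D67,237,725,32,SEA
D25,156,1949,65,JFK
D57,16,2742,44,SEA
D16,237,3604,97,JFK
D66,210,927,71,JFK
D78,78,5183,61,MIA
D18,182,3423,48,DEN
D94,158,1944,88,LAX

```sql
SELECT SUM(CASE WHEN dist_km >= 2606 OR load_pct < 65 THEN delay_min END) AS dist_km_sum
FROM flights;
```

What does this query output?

1202

flight=D72: ✓ → 217
flight=D63: ✓ → 89
flight=D59: ✓ → 146
flight=D67: ✓ → 237
flight=D25: ✗
flight=D57: ✓ → 16
flight=D16: ✓ → 237
flight=D66: ✗
flight=D78: ✓ → 78
flight=D18: ✓ → 182
flight=D94: ✗
dist_km_sum = 217 + 89 + 146 + 237 + 16 + 237 + 78 + 182 = 1202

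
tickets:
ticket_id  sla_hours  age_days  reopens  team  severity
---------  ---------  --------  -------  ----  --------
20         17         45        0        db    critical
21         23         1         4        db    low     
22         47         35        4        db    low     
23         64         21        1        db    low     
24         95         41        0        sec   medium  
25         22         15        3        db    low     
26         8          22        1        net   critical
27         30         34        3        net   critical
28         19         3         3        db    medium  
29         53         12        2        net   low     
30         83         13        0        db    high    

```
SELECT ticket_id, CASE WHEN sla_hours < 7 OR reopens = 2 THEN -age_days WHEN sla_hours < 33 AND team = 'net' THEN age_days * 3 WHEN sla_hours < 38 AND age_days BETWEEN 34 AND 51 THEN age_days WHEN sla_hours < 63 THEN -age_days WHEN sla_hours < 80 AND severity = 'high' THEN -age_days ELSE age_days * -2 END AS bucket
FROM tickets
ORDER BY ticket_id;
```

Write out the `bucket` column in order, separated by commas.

45, -1, -35, -42, -82, -15, 66, 102, -3, -12, -26

ticket_id=20: sla_hours < 38 AND age_days BETWEEN 34 AND 51 → 45
ticket_id=21: sla_hours < 63 → -1
ticket_id=22: sla_hours < 63 → -35
ticket_id=23: ELSE → -42
ticket_id=24: ELSE → -82
ticket_id=25: sla_hours < 63 → -15
ticket_id=26: sla_hours < 33 AND team = 'net' → 66
ticket_id=27: sla_hours < 33 AND team = 'net' → 102
ticket_id=28: sla_hours < 63 → -3
ticket_id=29: sla_hours < 7 OR reopens = 2 → -12
ticket_id=30: ELSE → -26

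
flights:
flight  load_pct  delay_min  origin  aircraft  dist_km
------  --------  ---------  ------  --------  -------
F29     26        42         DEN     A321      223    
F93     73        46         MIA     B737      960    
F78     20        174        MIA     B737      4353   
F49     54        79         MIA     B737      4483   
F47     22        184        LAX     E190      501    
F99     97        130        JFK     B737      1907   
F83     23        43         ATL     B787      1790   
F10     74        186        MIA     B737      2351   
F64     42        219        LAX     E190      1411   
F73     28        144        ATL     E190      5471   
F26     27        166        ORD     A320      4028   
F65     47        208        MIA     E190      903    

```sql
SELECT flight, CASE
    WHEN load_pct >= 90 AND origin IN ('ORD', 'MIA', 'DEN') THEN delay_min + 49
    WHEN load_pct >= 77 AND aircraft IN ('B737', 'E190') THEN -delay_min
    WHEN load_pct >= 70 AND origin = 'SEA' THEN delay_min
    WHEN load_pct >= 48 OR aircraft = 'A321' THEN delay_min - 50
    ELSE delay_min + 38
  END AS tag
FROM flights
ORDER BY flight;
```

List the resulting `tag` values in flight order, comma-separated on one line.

flight=F10: load_pct >= 48 OR aircraft = 'A321' → 136
flight=F26: ELSE → 204
flight=F29: load_pct >= 48 OR aircraft = 'A321' → -8
flight=F47: ELSE → 222
flight=F49: load_pct >= 48 OR aircraft = 'A321' → 29
flight=F64: ELSE → 257
flight=F65: ELSE → 246
flight=F73: ELSE → 182
flight=F78: ELSE → 212
flight=F83: ELSE → 81
flight=F93: load_pct >= 48 OR aircraft = 'A321' → -4
flight=F99: load_pct >= 77 AND aircraft IN ('B737', 'E190') → -130

136, 204, -8, 222, 29, 257, 246, 182, 212, 81, -4, -130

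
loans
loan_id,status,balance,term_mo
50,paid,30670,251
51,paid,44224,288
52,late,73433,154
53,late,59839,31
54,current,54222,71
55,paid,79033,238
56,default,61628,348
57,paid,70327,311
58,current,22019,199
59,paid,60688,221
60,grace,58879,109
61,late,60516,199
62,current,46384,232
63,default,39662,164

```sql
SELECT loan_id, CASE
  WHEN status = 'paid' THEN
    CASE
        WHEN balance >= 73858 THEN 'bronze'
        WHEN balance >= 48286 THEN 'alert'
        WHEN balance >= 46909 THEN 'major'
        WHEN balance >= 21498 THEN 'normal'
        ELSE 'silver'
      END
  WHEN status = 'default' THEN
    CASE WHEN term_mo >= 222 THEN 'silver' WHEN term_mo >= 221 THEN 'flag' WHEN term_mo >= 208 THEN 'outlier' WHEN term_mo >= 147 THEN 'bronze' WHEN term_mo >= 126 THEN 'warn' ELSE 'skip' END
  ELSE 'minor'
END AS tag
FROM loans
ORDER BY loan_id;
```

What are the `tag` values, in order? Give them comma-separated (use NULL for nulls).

normal, normal, minor, minor, minor, bronze, silver, alert, minor, alert, minor, minor, minor, bronze

loan_id=50: status='paid' → inner[balance >= 21498] → normal
loan_id=51: status='paid' → inner[balance >= 21498] → normal
loan_id=52: status='late' → outer ELSE → minor
loan_id=53: status='late' → outer ELSE → minor
loan_id=54: status='current' → outer ELSE → minor
loan_id=55: status='paid' → inner[balance >= 73858] → bronze
loan_id=56: status='default' → inner[term_mo >= 222] → silver
loan_id=57: status='paid' → inner[balance >= 48286] → alert
loan_id=58: status='current' → outer ELSE → minor
loan_id=59: status='paid' → inner[balance >= 48286] → alert
loan_id=60: status='grace' → outer ELSE → minor
loan_id=61: status='late' → outer ELSE → minor
loan_id=62: status='current' → outer ELSE → minor
loan_id=63: status='default' → inner[term_mo >= 147] → bronze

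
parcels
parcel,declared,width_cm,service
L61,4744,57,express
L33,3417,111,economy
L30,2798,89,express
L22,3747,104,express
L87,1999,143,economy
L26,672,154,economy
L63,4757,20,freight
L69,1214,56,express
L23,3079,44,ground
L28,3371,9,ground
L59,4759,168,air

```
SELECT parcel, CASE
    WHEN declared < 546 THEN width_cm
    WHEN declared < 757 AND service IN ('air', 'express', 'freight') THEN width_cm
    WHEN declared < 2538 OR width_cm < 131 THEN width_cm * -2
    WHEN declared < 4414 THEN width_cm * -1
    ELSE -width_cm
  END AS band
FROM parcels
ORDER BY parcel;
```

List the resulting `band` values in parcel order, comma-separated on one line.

-208, -88, -308, -18, -178, -222, -168, -114, -40, -112, -286

parcel=L22: declared < 2538 OR width_cm < 131 → -208
parcel=L23: declared < 2538 OR width_cm < 131 → -88
parcel=L26: declared < 2538 OR width_cm < 131 → -308
parcel=L28: declared < 2538 OR width_cm < 131 → -18
parcel=L30: declared < 2538 OR width_cm < 131 → -178
parcel=L33: declared < 2538 OR width_cm < 131 → -222
parcel=L59: ELSE → -168
parcel=L61: declared < 2538 OR width_cm < 131 → -114
parcel=L63: declared < 2538 OR width_cm < 131 → -40
parcel=L69: declared < 2538 OR width_cm < 131 → -112
parcel=L87: declared < 2538 OR width_cm < 131 → -286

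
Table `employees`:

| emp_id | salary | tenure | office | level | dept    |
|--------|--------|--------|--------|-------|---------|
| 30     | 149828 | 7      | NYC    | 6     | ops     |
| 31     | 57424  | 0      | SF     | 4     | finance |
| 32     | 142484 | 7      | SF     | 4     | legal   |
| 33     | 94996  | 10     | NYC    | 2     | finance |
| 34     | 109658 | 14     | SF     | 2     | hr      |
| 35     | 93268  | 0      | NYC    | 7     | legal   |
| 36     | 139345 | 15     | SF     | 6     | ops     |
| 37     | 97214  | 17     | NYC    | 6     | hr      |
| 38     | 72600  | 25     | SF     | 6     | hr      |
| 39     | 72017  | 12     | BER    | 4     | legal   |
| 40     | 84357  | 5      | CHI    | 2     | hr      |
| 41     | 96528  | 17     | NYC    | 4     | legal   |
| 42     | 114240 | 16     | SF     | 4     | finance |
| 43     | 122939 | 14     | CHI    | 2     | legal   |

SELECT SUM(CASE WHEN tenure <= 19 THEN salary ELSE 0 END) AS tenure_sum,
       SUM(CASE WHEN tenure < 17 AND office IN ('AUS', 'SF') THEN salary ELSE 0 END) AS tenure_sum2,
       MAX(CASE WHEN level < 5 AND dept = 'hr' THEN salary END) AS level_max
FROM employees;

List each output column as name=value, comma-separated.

[tenure_sum: tenure <= 19]
emp_id=30: ✓ → 149828
emp_id=31: ✓ → 57424
emp_id=32: ✓ → 142484
emp_id=33: ✓ → 94996
emp_id=34: ✓ → 109658
emp_id=35: ✓ → 93268
emp_id=36: ✓ → 139345
emp_id=37: ✓ → 97214
emp_id=38: ✗
emp_id=39: ✓ → 72017
emp_id=40: ✓ → 84357
emp_id=41: ✓ → 96528
emp_id=42: ✓ → 114240
emp_id=43: ✓ → 122939
tenure_sum = 149828 + 57424 + 142484 + 94996 + 109658 + 93268 + 139345 + 97214 + 72017 + 84357 + 96528 + 114240 + 122939 = 1374298
—
[tenure_sum2: tenure < 17 AND office IN ('AUS', 'SF')]
emp_id=30: ✗
emp_id=31: ✓ → 57424
emp_id=32: ✓ → 142484
emp_id=33: ✗
emp_id=34: ✓ → 109658
emp_id=35: ✗
emp_id=36: ✓ → 139345
emp_id=37: ✗
emp_id=38: ✗
emp_id=39: ✗
emp_id=40: ✗
emp_id=41: ✗
emp_id=42: ✓ → 114240
emp_id=43: ✗
tenure_sum2 = 57424 + 142484 + 109658 + 139345 + 114240 = 563151
—
[level_max: level < 5 AND dept = 'hr']
emp_id=30: ✗
emp_id=31: ✗
emp_id=32: ✗
emp_id=33: ✗
emp_id=34: ✓ → 109658
emp_id=35: ✗
emp_id=36: ✗
emp_id=37: ✗
emp_id=38: ✗
emp_id=39: ✗
emp_id=40: ✓ → 84357
emp_id=41: ✗
emp_id=42: ✗
emp_id=43: ✗
level_max = MAX(109658, 84357) = 109658

tenure_sum=1374298, tenure_sum2=563151, level_max=109658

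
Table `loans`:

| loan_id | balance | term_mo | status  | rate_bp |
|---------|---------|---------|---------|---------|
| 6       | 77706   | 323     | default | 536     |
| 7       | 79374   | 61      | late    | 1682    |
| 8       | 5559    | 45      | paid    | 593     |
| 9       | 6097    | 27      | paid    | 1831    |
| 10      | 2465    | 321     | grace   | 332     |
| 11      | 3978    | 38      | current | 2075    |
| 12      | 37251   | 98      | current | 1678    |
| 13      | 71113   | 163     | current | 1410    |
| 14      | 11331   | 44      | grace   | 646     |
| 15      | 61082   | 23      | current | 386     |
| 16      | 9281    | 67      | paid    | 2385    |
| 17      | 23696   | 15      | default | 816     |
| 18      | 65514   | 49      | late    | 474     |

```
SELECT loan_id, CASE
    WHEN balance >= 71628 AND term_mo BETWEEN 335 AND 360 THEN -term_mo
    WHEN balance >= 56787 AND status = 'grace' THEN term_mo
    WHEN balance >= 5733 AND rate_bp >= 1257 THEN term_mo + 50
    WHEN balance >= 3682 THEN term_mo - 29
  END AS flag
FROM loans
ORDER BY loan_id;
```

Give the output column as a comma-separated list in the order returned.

loan_id=6: balance >= 3682 → 294
loan_id=7: balance >= 5733 AND rate_bp >= 1257 → 111
loan_id=8: balance >= 3682 → 16
loan_id=9: balance >= 5733 AND rate_bp >= 1257 → 77
loan_id=10: (no match → NULL) → NULL
loan_id=11: balance >= 3682 → 9
loan_id=12: balance >= 5733 AND rate_bp >= 1257 → 148
loan_id=13: balance >= 5733 AND rate_bp >= 1257 → 213
loan_id=14: balance >= 3682 → 15
loan_id=15: balance >= 3682 → -6
loan_id=16: balance >= 5733 AND rate_bp >= 1257 → 117
loan_id=17: balance >= 3682 → -14
loan_id=18: balance >= 3682 → 20

294, 111, 16, 77, NULL, 9, 148, 213, 15, -6, 117, -14, 20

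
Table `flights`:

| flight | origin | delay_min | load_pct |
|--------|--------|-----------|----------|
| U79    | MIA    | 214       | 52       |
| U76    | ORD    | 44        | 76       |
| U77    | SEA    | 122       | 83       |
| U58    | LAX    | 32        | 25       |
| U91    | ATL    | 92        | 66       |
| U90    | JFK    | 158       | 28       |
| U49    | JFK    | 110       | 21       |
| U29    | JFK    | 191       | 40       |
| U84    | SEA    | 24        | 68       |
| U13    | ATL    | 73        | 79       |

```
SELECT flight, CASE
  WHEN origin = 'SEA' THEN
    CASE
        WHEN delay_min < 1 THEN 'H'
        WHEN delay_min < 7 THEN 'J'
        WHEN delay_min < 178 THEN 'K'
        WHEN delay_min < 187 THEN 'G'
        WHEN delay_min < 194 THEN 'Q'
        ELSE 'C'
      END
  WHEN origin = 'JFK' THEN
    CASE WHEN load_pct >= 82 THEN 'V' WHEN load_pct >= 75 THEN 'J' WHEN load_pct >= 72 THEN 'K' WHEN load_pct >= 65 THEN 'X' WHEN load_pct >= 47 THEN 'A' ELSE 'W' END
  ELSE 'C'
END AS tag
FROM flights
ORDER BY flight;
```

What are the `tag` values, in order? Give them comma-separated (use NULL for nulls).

flight=U13: origin='ATL' → outer ELSE → C
flight=U29: origin='JFK' → inner[ELSE] → W
flight=U49: origin='JFK' → inner[ELSE] → W
flight=U58: origin='LAX' → outer ELSE → C
flight=U76: origin='ORD' → outer ELSE → C
flight=U77: origin='SEA' → inner[delay_min < 178] → K
flight=U79: origin='MIA' → outer ELSE → C
flight=U84: origin='SEA' → inner[delay_min < 178] → K
flight=U90: origin='JFK' → inner[ELSE] → W
flight=U91: origin='ATL' → outer ELSE → C

C, W, W, C, C, K, C, K, W, C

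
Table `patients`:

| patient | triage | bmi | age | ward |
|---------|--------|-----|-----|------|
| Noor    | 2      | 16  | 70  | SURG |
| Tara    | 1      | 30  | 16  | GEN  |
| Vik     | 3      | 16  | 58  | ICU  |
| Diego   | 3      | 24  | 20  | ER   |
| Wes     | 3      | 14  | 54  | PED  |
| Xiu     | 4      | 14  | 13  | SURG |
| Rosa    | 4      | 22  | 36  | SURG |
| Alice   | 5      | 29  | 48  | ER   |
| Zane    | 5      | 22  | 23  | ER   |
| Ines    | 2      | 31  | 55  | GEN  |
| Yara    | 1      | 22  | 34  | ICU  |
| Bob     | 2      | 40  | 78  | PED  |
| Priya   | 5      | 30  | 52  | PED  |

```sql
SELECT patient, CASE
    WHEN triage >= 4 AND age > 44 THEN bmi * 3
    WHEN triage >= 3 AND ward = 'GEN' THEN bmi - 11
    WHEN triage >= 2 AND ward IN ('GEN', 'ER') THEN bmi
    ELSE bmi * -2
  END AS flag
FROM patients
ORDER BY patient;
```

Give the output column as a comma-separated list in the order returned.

87, -80, 24, 31, -32, 90, -44, -60, -32, -28, -28, -44, 22

patient=Alice: triage >= 4 AND age > 44 → 87
patient=Bob: ELSE → -80
patient=Diego: triage >= 2 AND ward IN ('GEN', 'ER') → 24
patient=Ines: triage >= 2 AND ward IN ('GEN', 'ER') → 31
patient=Noor: ELSE → -32
patient=Priya: triage >= 4 AND age > 44 → 90
patient=Rosa: ELSE → -44
patient=Tara: ELSE → -60
patient=Vik: ELSE → -32
patient=Wes: ELSE → -28
patient=Xiu: ELSE → -28
patient=Yara: ELSE → -44
patient=Zane: triage >= 2 AND ward IN ('GEN', 'ER') → 22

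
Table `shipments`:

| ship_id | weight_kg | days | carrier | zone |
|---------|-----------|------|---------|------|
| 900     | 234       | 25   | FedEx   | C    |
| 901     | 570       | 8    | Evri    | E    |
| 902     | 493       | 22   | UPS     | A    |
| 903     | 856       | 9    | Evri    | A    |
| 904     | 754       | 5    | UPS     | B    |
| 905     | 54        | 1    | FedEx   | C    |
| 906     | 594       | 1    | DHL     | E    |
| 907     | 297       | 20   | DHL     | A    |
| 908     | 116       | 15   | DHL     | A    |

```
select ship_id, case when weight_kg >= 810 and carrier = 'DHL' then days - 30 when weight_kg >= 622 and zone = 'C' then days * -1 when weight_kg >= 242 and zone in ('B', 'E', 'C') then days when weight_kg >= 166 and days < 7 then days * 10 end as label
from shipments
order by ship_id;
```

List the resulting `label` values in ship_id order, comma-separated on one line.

NULL, 8, NULL, NULL, 5, NULL, 1, NULL, NULL

ship_id=900: (no match → NULL) → NULL
ship_id=901: weight_kg >= 242 and zone in ('B', 'E', 'C') → 8
ship_id=902: (no match → NULL) → NULL
ship_id=903: (no match → NULL) → NULL
ship_id=904: weight_kg >= 242 and zone in ('B', 'E', 'C') → 5
ship_id=905: (no match → NULL) → NULL
ship_id=906: weight_kg >= 242 and zone in ('B', 'E', 'C') → 1
ship_id=907: (no match → NULL) → NULL
ship_id=908: (no match → NULL) → NULL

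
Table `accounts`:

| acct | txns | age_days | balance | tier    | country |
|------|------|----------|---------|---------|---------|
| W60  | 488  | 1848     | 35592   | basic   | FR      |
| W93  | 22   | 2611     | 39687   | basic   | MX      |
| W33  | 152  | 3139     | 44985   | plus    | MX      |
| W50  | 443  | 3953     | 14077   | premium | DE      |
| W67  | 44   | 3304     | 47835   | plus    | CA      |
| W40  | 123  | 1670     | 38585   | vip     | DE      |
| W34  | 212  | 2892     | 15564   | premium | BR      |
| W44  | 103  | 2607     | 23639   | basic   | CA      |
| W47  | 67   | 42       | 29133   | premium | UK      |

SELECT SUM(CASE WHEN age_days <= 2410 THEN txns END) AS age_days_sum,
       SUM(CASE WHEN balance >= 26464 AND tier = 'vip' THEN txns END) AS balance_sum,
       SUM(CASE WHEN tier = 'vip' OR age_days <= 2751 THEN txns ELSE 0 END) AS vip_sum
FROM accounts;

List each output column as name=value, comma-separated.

[age_days_sum: age_days <= 2410]
acct=W60: ✓ → 488
acct=W93: ✗
acct=W33: ✗
acct=W50: ✗
acct=W67: ✗
acct=W40: ✓ → 123
acct=W34: ✗
acct=W44: ✗
acct=W47: ✓ → 67
age_days_sum = 488 + 123 + 67 = 678
—
[balance_sum: balance >= 26464 AND tier = 'vip']
acct=W60: ✗
acct=W93: ✗
acct=W33: ✗
acct=W50: ✗
acct=W67: ✗
acct=W40: ✓ → 123
acct=W34: ✗
acct=W44: ✗
acct=W47: ✗
balance_sum = 123
—
[vip_sum: tier = 'vip' OR age_days <= 2751]
acct=W60: ✓ → 488
acct=W93: ✓ → 22
acct=W33: ✗
acct=W50: ✗
acct=W67: ✗
acct=W40: ✓ → 123
acct=W34: ✗
acct=W44: ✓ → 103
acct=W47: ✓ → 67
vip_sum = 488 + 22 + 123 + 103 + 67 = 803

age_days_sum=678, balance_sum=123, vip_sum=803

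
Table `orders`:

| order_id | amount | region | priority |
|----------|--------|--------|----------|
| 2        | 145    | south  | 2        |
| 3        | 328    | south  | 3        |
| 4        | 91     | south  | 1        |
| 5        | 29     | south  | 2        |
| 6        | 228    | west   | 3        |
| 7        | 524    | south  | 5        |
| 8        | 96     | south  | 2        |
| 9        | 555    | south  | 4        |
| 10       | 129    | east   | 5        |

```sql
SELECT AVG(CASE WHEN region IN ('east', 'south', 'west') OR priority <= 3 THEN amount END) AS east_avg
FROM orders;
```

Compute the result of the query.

236.1111111111

order_id=2: ✓ → 145
order_id=3: ✓ → 328
order_id=4: ✓ → 91
order_id=5: ✓ → 29
order_id=6: ✓ → 228
order_id=7: ✓ → 524
order_id=8: ✓ → 96
order_id=9: ✓ → 555
order_id=10: ✓ → 129
east_avg = (145 + 328 + 91 + 29 + 228 + 524 + 96 + 555 + 129) / 9 = 236.1111111111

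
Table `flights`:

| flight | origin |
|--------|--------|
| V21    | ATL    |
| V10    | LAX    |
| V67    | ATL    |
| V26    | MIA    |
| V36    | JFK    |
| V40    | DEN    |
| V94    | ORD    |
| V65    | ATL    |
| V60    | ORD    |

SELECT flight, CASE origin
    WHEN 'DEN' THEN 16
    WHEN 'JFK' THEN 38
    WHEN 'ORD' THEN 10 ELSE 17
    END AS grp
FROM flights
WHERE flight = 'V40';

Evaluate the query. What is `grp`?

flight = V40: origin=DEN.
origin='DEN' → true → 16

16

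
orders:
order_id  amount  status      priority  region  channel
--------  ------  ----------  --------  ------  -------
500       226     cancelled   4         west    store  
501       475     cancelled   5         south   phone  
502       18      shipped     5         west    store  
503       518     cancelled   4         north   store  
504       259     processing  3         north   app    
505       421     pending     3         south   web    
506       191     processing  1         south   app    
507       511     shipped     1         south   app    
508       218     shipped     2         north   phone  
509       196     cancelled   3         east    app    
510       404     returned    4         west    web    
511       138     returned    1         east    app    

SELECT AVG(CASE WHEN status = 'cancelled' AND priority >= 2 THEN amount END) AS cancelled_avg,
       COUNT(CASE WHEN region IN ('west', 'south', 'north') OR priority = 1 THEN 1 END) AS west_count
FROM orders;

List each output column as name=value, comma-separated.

cancelled_avg=353.75, west_count=11

[cancelled_avg: status = 'cancelled' AND priority >= 2]
order_id=500: ✓ → 226
order_id=501: ✓ → 475
order_id=502: ✗
order_id=503: ✓ → 518
order_id=504: ✗
order_id=505: ✗
order_id=506: ✗
order_id=507: ✗
order_id=508: ✗
order_id=509: ✓ → 196
order_id=510: ✗
order_id=511: ✗
cancelled_avg = (226 + 475 + 518 + 196) / 4 = 353.75
—
[west_count: region IN ('west', 'south', 'north') OR priority = 1]
order_id=500: ✓ → 1
order_id=501: ✓ → 1
order_id=502: ✓ → 1
order_id=503: ✓ → 1
order_id=504: ✓ → 1
order_id=505: ✓ → 1
order_id=506: ✓ → 1
order_id=507: ✓ → 1
order_id=508: ✓ → 1
order_id=509: ✗
order_id=510: ✓ → 1
order_id=511: ✓ → 1
west_count = COUNT(1, 1, 1, 1, 1, 1, 1, 1, 1, 1, 1) = 11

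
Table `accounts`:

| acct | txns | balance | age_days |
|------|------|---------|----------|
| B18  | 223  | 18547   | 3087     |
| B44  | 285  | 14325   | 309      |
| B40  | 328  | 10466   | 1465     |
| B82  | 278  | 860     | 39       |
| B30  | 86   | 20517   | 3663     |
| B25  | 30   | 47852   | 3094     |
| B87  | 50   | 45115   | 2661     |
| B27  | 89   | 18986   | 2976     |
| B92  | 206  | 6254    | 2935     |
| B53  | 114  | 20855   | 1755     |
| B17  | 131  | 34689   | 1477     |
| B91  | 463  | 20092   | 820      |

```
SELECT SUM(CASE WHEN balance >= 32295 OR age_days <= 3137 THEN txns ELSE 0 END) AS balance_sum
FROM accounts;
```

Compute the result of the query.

2197

acct=B18: ✓ → 223
acct=B44: ✓ → 285
acct=B40: ✓ → 328
acct=B82: ✓ → 278
acct=B30: ✗
acct=B25: ✓ → 30
acct=B87: ✓ → 50
acct=B27: ✓ → 89
acct=B92: ✓ → 206
acct=B53: ✓ → 114
acct=B17: ✓ → 131
acct=B91: ✓ → 463
balance_sum = 223 + 285 + 328 + 278 + 30 + 50 + 89 + 206 + 114 + 131 + 463 = 2197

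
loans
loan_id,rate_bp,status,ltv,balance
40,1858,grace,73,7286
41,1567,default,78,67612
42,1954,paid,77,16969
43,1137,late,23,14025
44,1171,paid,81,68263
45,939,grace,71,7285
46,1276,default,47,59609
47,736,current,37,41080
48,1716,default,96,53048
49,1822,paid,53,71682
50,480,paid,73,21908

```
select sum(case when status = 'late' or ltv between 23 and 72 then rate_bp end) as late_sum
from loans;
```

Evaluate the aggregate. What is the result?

5910

loan_id=40: ✗
loan_id=41: ✗
loan_id=42: ✗
loan_id=43: ✓ → 1137
loan_id=44: ✗
loan_id=45: ✓ → 939
loan_id=46: ✓ → 1276
loan_id=47: ✓ → 736
loan_id=48: ✗
loan_id=49: ✓ → 1822
loan_id=50: ✗
late_sum = 1137 + 939 + 1276 + 736 + 1822 = 5910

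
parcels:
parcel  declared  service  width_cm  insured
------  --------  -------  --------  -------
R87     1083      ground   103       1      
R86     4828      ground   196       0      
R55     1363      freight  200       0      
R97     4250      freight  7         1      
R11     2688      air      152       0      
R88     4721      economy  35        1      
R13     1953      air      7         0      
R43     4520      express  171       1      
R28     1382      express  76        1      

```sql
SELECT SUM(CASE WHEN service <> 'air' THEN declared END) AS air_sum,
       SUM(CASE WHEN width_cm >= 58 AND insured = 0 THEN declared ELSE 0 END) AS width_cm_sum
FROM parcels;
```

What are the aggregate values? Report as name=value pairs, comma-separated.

[air_sum: service <> 'air']
parcel=R87: ✓ → 1083
parcel=R86: ✓ → 4828
parcel=R55: ✓ → 1363
parcel=R97: ✓ → 4250
parcel=R11: ✗
parcel=R88: ✓ → 4721
parcel=R13: ✗
parcel=R43: ✓ → 4520
parcel=R28: ✓ → 1382
air_sum = 1083 + 4828 + 1363 + 4250 + 4721 + 4520 + 1382 = 22147
—
[width_cm_sum: width_cm >= 58 AND insured = 0]
parcel=R87: ✗
parcel=R86: ✓ → 4828
parcel=R55: ✓ → 1363
parcel=R97: ✗
parcel=R11: ✓ → 2688
parcel=R88: ✗
parcel=R13: ✗
parcel=R43: ✗
parcel=R28: ✗
width_cm_sum = 4828 + 1363 + 2688 = 8879

air_sum=22147, width_cm_sum=8879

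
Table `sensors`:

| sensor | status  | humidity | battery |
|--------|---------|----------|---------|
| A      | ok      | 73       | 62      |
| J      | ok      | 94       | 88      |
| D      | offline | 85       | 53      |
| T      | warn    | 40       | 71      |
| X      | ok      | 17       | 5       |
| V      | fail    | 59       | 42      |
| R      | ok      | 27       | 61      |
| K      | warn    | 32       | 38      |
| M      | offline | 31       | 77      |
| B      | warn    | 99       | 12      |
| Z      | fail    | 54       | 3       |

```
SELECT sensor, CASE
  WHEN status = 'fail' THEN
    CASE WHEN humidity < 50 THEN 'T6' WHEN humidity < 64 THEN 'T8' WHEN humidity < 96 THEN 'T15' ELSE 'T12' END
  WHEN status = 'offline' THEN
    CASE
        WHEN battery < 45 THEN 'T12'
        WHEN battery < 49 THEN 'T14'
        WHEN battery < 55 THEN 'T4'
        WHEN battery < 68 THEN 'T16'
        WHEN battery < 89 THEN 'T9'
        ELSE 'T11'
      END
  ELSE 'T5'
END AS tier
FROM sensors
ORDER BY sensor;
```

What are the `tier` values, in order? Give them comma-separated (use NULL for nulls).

sensor=A: status='ok' → outer ELSE → T5
sensor=B: status='warn' → outer ELSE → T5
sensor=D: status='offline' → inner[battery < 55] → T4
sensor=J: status='ok' → outer ELSE → T5
sensor=K: status='warn' → outer ELSE → T5
sensor=M: status='offline' → inner[battery < 89] → T9
sensor=R: status='ok' → outer ELSE → T5
sensor=T: status='warn' → outer ELSE → T5
sensor=V: status='fail' → inner[humidity < 64] → T8
sensor=X: status='ok' → outer ELSE → T5
sensor=Z: status='fail' → inner[humidity < 64] → T8

T5, T5, T4, T5, T5, T9, T5, T5, T8, T5, T8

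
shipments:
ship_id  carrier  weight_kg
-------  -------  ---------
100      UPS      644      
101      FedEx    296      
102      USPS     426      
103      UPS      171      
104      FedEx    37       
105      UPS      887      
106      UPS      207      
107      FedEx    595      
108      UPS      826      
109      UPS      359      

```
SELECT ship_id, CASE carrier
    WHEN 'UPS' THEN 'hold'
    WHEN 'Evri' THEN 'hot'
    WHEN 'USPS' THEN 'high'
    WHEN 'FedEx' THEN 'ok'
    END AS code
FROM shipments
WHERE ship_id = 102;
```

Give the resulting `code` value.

ship_id = 102: carrier=USPS, weight_kg=426.
carrier='UPS' → false
carrier='Evri' → false
carrier='USPS' → true → high

high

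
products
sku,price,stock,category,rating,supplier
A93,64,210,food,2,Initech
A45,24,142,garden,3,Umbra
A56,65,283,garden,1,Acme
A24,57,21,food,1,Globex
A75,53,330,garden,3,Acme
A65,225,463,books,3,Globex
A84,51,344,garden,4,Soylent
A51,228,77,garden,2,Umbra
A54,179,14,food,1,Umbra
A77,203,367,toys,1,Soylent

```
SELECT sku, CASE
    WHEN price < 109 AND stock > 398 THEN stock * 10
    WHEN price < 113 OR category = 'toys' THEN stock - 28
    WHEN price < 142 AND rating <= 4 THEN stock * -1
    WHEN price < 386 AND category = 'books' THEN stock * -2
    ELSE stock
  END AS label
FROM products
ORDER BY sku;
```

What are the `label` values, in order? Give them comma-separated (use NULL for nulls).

sku=A24: price < 113 OR category = 'toys' → -7
sku=A45: price < 113 OR category = 'toys' → 114
sku=A51: ELSE → 77
sku=A54: ELSE → 14
sku=A56: price < 113 OR category = 'toys' → 255
sku=A65: price < 386 AND category = 'books' → -926
sku=A75: price < 113 OR category = 'toys' → 302
sku=A77: price < 113 OR category = 'toys' → 339
sku=A84: price < 113 OR category = 'toys' → 316
sku=A93: price < 113 OR category = 'toys' → 182

-7, 114, 77, 14, 255, -926, 302, 339, 316, 182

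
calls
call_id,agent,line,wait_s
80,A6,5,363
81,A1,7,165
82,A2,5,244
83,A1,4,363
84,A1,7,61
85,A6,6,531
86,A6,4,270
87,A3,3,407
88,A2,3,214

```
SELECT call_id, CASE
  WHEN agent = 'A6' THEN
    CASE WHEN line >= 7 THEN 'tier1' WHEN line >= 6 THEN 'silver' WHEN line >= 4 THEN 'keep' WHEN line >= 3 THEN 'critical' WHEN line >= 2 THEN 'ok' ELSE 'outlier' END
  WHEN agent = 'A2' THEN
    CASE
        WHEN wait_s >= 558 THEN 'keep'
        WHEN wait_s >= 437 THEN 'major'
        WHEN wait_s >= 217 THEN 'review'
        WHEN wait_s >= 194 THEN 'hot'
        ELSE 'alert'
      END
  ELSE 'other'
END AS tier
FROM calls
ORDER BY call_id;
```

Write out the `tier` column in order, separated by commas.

call_id=80: agent='A6' → inner[line >= 4] → keep
call_id=81: agent='A1' → outer ELSE → other
call_id=82: agent='A2' → inner[wait_s >= 217] → review
call_id=83: agent='A1' → outer ELSE → other
call_id=84: agent='A1' → outer ELSE → other
call_id=85: agent='A6' → inner[line >= 6] → silver
call_id=86: agent='A6' → inner[line >= 4] → keep
call_id=87: agent='A3' → outer ELSE → other
call_id=88: agent='A2' → inner[wait_s >= 194] → hot

keep, other, review, other, other, silver, keep, other, hot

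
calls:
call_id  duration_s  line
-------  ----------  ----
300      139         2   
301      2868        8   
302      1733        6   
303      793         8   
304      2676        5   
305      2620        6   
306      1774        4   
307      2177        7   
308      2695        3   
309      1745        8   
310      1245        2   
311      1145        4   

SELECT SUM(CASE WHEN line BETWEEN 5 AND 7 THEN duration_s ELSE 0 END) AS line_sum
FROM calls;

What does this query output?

9206

call_id=300: ✗
call_id=301: ✗
call_id=302: ✓ → 1733
call_id=303: ✗
call_id=304: ✓ → 2676
call_id=305: ✓ → 2620
call_id=306: ✗
call_id=307: ✓ → 2177
call_id=308: ✗
call_id=309: ✗
call_id=310: ✗
call_id=311: ✗
line_sum = 1733 + 2676 + 2620 + 2177 = 9206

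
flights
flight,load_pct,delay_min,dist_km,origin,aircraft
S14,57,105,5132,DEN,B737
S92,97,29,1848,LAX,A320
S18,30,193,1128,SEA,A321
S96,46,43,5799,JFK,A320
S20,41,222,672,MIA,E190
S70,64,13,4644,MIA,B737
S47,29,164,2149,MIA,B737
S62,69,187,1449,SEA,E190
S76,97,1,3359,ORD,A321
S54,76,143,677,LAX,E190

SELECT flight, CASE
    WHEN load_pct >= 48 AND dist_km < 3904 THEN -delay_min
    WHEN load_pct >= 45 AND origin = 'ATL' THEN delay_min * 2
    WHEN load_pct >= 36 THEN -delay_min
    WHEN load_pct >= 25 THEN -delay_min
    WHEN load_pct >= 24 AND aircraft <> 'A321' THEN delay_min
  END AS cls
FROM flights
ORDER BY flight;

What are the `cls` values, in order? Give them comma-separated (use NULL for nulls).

-105, -193, -222, -164, -143, -187, -13, -1, -29, -43

flight=S14: load_pct >= 36 → -105
flight=S18: load_pct >= 25 → -193
flight=S20: load_pct >= 36 → -222
flight=S47: load_pct >= 25 → -164
flight=S54: load_pct >= 48 AND dist_km < 3904 → -143
flight=S62: load_pct >= 48 AND dist_km < 3904 → -187
flight=S70: load_pct >= 36 → -13
flight=S76: load_pct >= 48 AND dist_km < 3904 → -1
flight=S92: load_pct >= 48 AND dist_km < 3904 → -29
flight=S96: load_pct >= 36 → -43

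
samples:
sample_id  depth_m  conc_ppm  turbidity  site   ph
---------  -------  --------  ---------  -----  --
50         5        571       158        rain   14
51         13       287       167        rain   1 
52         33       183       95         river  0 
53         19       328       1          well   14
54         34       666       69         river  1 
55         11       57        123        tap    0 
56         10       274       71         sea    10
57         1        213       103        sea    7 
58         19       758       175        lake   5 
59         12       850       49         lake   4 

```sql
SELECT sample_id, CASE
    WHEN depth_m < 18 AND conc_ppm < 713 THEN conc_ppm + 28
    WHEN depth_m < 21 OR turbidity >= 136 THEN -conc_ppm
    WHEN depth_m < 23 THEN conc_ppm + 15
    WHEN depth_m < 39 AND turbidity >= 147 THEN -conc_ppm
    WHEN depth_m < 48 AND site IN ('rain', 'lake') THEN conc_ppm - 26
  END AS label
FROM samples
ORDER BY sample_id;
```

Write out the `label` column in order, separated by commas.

599, 315, NULL, -328, NULL, 85, 302, 241, -758, -850

sample_id=50: depth_m < 18 AND conc_ppm < 713 → 599
sample_id=51: depth_m < 18 AND conc_ppm < 713 → 315
sample_id=52: (no match → NULL) → NULL
sample_id=53: depth_m < 21 OR turbidity >= 136 → -328
sample_id=54: (no match → NULL) → NULL
sample_id=55: depth_m < 18 AND conc_ppm < 713 → 85
sample_id=56: depth_m < 18 AND conc_ppm < 713 → 302
sample_id=57: depth_m < 18 AND conc_ppm < 713 → 241
sample_id=58: depth_m < 21 OR turbidity >= 136 → -758
sample_id=59: depth_m < 21 OR turbidity >= 136 → -850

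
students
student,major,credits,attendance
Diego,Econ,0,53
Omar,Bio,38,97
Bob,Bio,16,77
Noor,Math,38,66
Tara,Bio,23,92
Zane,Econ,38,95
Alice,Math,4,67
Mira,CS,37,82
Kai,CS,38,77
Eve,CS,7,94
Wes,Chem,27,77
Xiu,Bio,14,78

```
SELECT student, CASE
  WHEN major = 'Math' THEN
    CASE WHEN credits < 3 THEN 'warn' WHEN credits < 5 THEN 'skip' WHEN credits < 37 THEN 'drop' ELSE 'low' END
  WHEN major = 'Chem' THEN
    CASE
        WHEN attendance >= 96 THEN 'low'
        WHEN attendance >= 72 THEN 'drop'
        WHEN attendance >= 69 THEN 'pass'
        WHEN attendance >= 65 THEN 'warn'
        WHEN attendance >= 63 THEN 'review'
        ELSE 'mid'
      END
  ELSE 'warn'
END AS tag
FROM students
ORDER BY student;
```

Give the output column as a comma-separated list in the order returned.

student=Alice: major='Math' → inner[credits < 5] → skip
student=Bob: major='Bio' → outer ELSE → warn
student=Diego: major='Econ' → outer ELSE → warn
student=Eve: major='CS' → outer ELSE → warn
student=Kai: major='CS' → outer ELSE → warn
student=Mira: major='CS' → outer ELSE → warn
student=Noor: major='Math' → inner[ELSE] → low
student=Omar: major='Bio' → outer ELSE → warn
student=Tara: major='Bio' → outer ELSE → warn
student=Wes: major='Chem' → inner[attendance >= 72] → drop
student=Xiu: major='Bio' → outer ELSE → warn
student=Zane: major='Econ' → outer ELSE → warn

skip, warn, warn, warn, warn, warn, low, warn, warn, drop, warn, warn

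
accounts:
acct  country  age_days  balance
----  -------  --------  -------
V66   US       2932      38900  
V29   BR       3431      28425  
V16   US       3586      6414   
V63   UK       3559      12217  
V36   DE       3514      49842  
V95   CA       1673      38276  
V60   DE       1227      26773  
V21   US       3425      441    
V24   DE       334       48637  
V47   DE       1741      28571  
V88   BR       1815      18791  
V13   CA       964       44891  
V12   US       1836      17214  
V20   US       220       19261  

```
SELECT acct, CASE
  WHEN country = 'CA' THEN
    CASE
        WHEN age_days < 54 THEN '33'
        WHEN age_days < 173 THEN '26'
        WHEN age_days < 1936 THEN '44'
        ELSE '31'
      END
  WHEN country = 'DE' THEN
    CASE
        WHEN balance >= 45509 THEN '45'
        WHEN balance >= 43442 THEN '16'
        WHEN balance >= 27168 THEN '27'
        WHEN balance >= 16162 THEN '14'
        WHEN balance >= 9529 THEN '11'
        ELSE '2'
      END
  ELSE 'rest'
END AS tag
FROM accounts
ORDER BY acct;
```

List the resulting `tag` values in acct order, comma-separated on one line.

rest, 44, rest, rest, rest, 45, rest, 45, 27, 14, rest, rest, rest, 44

acct=V12: country='US' → outer ELSE → rest
acct=V13: country='CA' → inner[age_days < 1936] → 44
acct=V16: country='US' → outer ELSE → rest
acct=V20: country='US' → outer ELSE → rest
acct=V21: country='US' → outer ELSE → rest
acct=V24: country='DE' → inner[balance >= 45509] → 45
acct=V29: country='BR' → outer ELSE → rest
acct=V36: country='DE' → inner[balance >= 45509] → 45
acct=V47: country='DE' → inner[balance >= 27168] → 27
acct=V60: country='DE' → inner[balance >= 16162] → 14
acct=V63: country='UK' → outer ELSE → rest
acct=V66: country='US' → outer ELSE → rest
acct=V88: country='BR' → outer ELSE → rest
acct=V95: country='CA' → inner[age_days < 1936] → 44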